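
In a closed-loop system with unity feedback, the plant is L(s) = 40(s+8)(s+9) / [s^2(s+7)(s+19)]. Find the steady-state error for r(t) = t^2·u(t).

133/1440

L(s) has two factors of s in the denominator, so the system is type 2.
K_a = lim_{s→0} s^2·L(s) = 40·8·9 / (7·19) = 2880/133.
r(t) = t^2 gives R(s) = 2/s^3.
e_ss = 2/K_a = 2/(2880/133) = 133/1440.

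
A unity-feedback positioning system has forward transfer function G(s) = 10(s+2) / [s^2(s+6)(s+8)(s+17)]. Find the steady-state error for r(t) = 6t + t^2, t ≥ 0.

G(s) has two factors of s in the denominator, so the system is type 2. By superposition:
  • 6t: tracked with zero error.
  • t^2: e_ss = 2/K_a with K_a=5/204 → 81.6.
Total e_ss = 81.6.

81.6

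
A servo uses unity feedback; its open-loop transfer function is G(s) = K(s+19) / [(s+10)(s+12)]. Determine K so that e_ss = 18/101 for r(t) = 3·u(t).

100

G(s) has no factors of s in the denominator, so the system is type 0.
K_p = lim_{s→0} G(s) = K·19 / (10·12) = (19/120)·K.
e_ss = 3/(1 + K_p) = 18/101 ⇒ 1 + (19/120)·K = 101/6 ⇒ K = 100.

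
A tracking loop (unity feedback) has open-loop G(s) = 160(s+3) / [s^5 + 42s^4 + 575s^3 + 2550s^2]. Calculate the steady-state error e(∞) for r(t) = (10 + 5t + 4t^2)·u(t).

42.5

Lowest-order denominator term is 2550s^2, so the open loop has 2 poles at the origin → type 2 system. Taking each input component in turn:
  • 10: tracked with zero error.
  • 5t: tracked with zero error.
  • 4t^2: e_ss = 8/K_a with K_a=16/85 → 42.5.
Total e_ss = 42.5.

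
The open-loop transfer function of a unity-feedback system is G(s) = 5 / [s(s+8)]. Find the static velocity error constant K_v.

0.625

System type = 1 (one pole at s=0).
K_v = lim_{s→0} s·G(s) = 5 / (8) = 0.625.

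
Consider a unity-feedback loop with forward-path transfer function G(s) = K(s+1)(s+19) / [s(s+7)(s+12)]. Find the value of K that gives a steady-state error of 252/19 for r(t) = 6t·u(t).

2

G(s) has one factor of s in the denominator, so the system is type 1.
K_v = lim_{s→0} s·G(s) = K·1·19 / (7·12) = (19/84)·K.
e_ss = 6/K_v = 252/19 ⇒ K_v = 19/42 ⇒ K = (19/42)/(19/84) = 2.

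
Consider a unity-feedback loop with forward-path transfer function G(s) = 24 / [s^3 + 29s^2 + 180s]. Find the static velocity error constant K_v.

Lowest-order denominator term is 180s, so the open loop has 1 pole at the origin → type 1 system.
K_v = lim_{s→0} s·G(s) = 24 / 180 = 2/15.

2/15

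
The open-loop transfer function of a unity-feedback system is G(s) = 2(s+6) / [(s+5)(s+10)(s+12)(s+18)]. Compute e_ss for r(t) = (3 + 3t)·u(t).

The open loop has no poles at the origin → type 0 system. By superposition:
  • 3: e_ss = 3/(1+K_p) with K_p=1/900 → 2700/901.
  • 3t: a type-0 system cannot track it, e_ss → ∞.
The unbounded component dominates.

infinity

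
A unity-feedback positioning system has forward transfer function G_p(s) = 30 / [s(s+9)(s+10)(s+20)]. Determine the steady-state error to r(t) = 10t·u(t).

System type = 1 (one pole at s=0).
K_v = lim_{s→0} s·G_p(s) = 30 / (9·10·20) = 1/60.
e_ss = 10/K_v = 10/(1/60) = 600.

600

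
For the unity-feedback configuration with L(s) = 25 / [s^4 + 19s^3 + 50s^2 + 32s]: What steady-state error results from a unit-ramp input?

Factoring s from the denominator leaves a polynomial with constant term 32, so the system is type 1.
K_v = lim_{s→0} s·L(s) = 25 / 32 = 25/32.
e_ss = 1/K_v = 1/(25/32) = 1.28.

1.28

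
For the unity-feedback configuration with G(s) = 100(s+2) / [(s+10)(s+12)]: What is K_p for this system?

The open loop has no poles at the origin → type 0 system.
K_p = lim_{s→0} G(s) = 100·2 / (10·12) = 5/3.

5/3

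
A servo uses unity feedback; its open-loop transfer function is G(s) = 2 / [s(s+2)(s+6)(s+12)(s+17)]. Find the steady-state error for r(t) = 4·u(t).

0

G(s) has one factor of s in the denominator, so the system is type 1.
K_p = ∞ for a type-1 system; e_ss to a step is zero.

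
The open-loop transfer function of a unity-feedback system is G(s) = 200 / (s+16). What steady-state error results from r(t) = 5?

10/27

The open loop has no poles at the origin → type 0 system.
K_p = lim_{s→0} G(s) = 200 / (16) = 12.5.
e_ss = 5/(1 + K_p) = 5/13.5 = 10/27.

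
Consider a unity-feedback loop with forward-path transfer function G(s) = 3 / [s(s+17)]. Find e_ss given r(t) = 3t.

System type = 1 (one pole at s=0).
K_v = lim_{s→0} s·G(s) = 3 / (17) = 3/17.
e_ss = 3/K_v = 3/(3/17) = 17.

17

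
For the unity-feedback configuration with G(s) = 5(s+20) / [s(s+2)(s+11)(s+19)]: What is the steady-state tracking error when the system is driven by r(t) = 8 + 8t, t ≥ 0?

33.44

G(s) has one factor of s in the denominator, so the system is type 1. Treating each term separately:
  • 8: tracked with zero error.
  • 8t: e_ss = 8/K_v with K_v=50/209 → 33.44.
Total e_ss = 33.44.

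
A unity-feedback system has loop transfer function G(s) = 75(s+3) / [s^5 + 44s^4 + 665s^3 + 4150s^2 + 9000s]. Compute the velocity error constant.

0.025

Factoring s from the denominator leaves a polynomial with constant term 9000, so the system is type 1.
K_v = lim_{s→0} s·G(s) = 75·3 / 9000 = 0.025.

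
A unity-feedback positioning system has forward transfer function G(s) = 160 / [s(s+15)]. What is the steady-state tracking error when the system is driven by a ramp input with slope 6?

0.5625

G(s) has one factor of s in the denominator, so the system is type 1.
K_v = lim_{s→0} s·G(s) = 160 / (15) = 32/3.
e_ss = 6/K_v = 6/(32/3) = 0.5625.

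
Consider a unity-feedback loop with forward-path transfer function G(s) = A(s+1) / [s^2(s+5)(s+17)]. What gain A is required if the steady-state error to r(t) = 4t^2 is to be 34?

G(s) has two factors of s in the denominator, so the system is type 2.
K_a = lim_{s→0} s^2·G(s) = A·1 / (5·17) = (1/85)·A.
e_ss = 8/K_a = 34 ⇒ K_a = 4/17 ⇒ A = (4/17)/(1/85) = 20.

20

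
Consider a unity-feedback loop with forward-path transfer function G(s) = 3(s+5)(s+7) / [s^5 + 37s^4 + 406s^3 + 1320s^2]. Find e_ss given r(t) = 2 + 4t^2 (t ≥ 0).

704/7

Lowest-order denominator term is 1320s^2, so the open loop has 2 poles at the origin → type 2 system. Treating each term separately:
  • 2: tracked with zero error.
  • 4t^2: e_ss = 8/K_a with K_a=7/88 → 704/7.
Total e_ss = 704/7.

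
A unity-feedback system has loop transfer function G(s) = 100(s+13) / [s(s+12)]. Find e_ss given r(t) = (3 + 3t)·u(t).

The open loop has one pole at the origin → type 1 system. Taking each input component in turn:
  • 3: tracked with zero error.
  • 3t: e_ss = 3/K_v with K_v=325/3 → 9/325.
Total e_ss = 9/325.

9/325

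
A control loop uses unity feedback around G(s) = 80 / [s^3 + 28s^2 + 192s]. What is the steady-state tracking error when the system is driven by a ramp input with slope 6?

The denominator has no term below 192s — 1 pole at s=0, type 1.
K_v = lim_{s→0} s·G(s) = 80 / 192 = 5/12.
e_ss = 6/K_v = 6/(5/12) = 14.4.

14.4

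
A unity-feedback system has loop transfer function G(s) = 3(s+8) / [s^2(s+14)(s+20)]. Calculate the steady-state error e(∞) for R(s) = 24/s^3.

280

Two free integrators in G(s): this is a type 2 system.
K_a = lim_{s→0} s^2·G(s) = 3·8 / (14·20) = 3/35.
r(t) = 12t^2 gives R(s) = 24/s^3.
e_ss = 24/K_a = 24/(3/35) = 280.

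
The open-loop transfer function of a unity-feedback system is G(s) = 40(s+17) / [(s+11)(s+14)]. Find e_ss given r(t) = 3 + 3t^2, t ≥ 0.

infinity

The open loop has no poles at the origin → type 0 system. Treating each term separately:
  • 3: e_ss = 3/(1+K_p) with K_p=340/77 → 77/139.
  • 3t^2: a type-0 system cannot track it, e_ss → ∞.
The unbounded component dominates.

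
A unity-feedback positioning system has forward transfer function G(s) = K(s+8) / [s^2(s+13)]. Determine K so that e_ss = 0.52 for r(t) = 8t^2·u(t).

System type = 2 (two poles at s=0).
K_a = lim_{s→0} s^2·G(s) = K·8 / (13) = (8/13)·K.
e_ss = 16/K_a = 0.52 ⇒ K_a = 400/13 ⇒ K = (400/13)/(8/13) = 50.

50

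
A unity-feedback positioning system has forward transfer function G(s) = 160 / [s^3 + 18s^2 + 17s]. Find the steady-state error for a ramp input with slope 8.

0.85

The denominator has no term below 17s — 1 pole at s=0, type 1.
K_v = lim_{s→0} s·G(s) = 160 / 17 = 160/17.
e_ss = 8/K_v = 8/(160/17) = 0.85.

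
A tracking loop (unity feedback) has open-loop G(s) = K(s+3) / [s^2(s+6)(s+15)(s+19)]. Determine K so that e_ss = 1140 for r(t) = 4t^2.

G(s) has two factors of s in the denominator, so the system is type 2.
K_a = lim_{s→0} s^2·G(s) = K·3 / (6·15·19) = (1/570)·K.
e_ss = 8/K_a = 1140 ⇒ K_a = 2/285 ⇒ K = (2/285)/(1/570) = 4.

4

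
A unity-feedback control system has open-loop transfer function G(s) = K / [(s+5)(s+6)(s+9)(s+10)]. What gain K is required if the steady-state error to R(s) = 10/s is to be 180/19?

No free integrators in G(s): this is a type 0 system.
K_p = lim_{s→0} G(s) = K / (5·6·9·10) = (1/2700)·K.
e_ss = 10/(1 + K_p) = 180/19 ⇒ 1 + (1/2700)·K = 19/18 ⇒ K = 150.

150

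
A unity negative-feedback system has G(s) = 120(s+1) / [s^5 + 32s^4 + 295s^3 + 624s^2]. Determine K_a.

Lowest-order denominator term is 624s^2, so the open loop has 2 poles at the origin → type 2 system.
K_a = lim_{s→0} s^2·G(s) = 120·1 / 624 = 5/26.

5/26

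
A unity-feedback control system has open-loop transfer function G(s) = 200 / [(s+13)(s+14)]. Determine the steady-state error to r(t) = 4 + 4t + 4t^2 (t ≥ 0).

infinity

G(s) has no factors of s in the denominator, so the system is type 0. By superposition:
  • 4: e_ss = 4/(1+K_p) with K_p=100/91 → 364/191.
  • 4t: a type-0 system cannot track it, e_ss → ∞.
  • 4t^2: a type-0 system cannot track it, e_ss → ∞.
The unbounded component dominates.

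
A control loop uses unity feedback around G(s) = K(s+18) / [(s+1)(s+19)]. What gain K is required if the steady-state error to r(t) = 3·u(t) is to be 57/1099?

The open loop has no poles at the origin → type 0 system.
K_p = lim_{s→0} G(s) = K·18 / (1·19) = (18/19)·K.
e_ss = 3/(1 + K_p) = 57/1099 ⇒ 1 + (18/19)·K = 1099/19 ⇒ K = 60.

60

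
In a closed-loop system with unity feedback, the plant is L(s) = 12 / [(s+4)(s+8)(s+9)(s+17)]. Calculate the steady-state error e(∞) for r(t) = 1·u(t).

System type = 0 (no poles at s=0).
K_p = lim_{s→0} L(s) = 12 / (4·8·9·17) = 1/408.
e_ss = 1/(1 + K_p) = 1/(409/408) = 408/409.

408/409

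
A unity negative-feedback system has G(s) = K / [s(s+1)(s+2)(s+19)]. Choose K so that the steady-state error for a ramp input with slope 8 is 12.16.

One free integrator in G(s): this is a type 1 system.
K_v = lim_{s→0} s·G(s) = K / (1·2·19) = (1/38)·K.
e_ss = 8/K_v = 12.16 ⇒ K_v = 25/38 ⇒ K = (25/38)/(1/38) = 25.

25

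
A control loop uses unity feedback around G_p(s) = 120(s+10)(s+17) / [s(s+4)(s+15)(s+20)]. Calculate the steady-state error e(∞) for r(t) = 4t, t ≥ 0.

4/17

One free integrator in G_p(s): this is a type 1 system.
K_v = lim_{s→0} s·G_p(s) = 120·10·17 / (4·15·20) = 17.
e_ss = 4/K_v = 4/17.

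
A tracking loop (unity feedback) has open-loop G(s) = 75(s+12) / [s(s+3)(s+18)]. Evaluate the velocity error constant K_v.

The open loop has one pole at the origin → type 1 system.
K_v = lim_{s→0} s·G(s) = 75·12 / (3·18) = 50/3.

50/3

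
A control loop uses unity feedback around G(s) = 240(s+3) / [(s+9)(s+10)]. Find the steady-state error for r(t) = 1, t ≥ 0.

1/9

G(s) has no factors of s in the denominator, so the system is type 0.
K_p = lim_{s→0} G(s) = 240·3 / (9·10) = 8.
e_ss = 1/(1 + K_p) = 1/9.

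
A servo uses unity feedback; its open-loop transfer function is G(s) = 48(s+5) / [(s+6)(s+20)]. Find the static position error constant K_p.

2

The open loop has no poles at the origin → type 0 system.
K_p = lim_{s→0} G(s) = 48·5 / (6·20) = 2.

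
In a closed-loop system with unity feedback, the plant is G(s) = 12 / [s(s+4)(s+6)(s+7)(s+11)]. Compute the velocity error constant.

One free integrator in G(s): this is a type 1 system.
K_v = lim_{s→0} s·G(s) = 12 / (4·6·7·11) = 1/154.

1/154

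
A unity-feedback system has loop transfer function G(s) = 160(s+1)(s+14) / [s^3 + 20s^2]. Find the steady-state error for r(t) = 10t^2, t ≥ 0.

5/28

Factoring s^2 from the denominator leaves a polynomial with constant term 20, so the system is type 2.
K_a = lim_{s→0} s^2·G(s) = 160·1·14 / 20 = 112.
r(t) = 10t^2 gives R(s) = 20/s^3.
e_ss = 20/K_a = 20/112 = 5/28.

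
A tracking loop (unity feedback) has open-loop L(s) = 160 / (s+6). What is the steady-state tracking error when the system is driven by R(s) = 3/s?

System type = 0 (no poles at s=0).
K_p = lim_{s→0} L(s) = 160 / (6) = 80/3.
e_ss = 3/(1 + K_p) = 3/(83/3) = 9/83.

9/83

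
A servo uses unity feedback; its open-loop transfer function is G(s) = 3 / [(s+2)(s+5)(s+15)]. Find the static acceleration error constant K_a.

0

No free integrators in G(s): this is a type 0 system.
K_a = lim_{s→0} s^2·G(s) = 0 (the extra factor of s kills the finite limit).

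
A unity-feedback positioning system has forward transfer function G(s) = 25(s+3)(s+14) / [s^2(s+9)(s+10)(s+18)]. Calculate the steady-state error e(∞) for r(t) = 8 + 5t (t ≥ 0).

System type = 2 (two poles at s=0). By superposition:
  • 8: tracked with zero error.
  • 5t: tracked with zero error.
Total e_ss = 0.

0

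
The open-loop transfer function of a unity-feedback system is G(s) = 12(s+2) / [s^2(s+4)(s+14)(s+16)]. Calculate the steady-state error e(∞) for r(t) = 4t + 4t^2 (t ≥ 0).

The open loop has two poles at the origin → type 2 system. Treating each term separately:
  • 4t: tracked with zero error.
  • 4t^2: e_ss = 8/K_a with K_a=3/112 → 896/3.
Total e_ss = 896/3.

896/3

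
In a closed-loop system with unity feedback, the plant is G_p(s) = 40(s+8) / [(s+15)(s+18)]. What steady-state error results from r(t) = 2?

The open loop has no poles at the origin → type 0 system.
K_p = lim_{s→0} G_p(s) = 40·8 / (15·18) = 32/27.
e_ss = 2/(1 + K_p) = 2/(59/27) = 54/59.

54/59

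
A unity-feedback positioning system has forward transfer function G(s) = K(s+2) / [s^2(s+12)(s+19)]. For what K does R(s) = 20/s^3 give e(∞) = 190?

12

The open loop has two poles at the origin → type 2 system.
K_a = lim_{s→0} s^2·G(s) = K·2 / (12·19) = (1/114)·K.
e_ss = 20/K_a = 190 ⇒ K_a = 2/19 ⇒ K = (2/19)/(1/114) = 12.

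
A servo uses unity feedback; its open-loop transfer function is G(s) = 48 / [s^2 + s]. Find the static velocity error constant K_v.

48

Lowest-order denominator term is s, so the open loop has 1 pole at the origin → type 1 system.
K_v = lim_{s→0} s·G(s) = 48 / 1 = 48.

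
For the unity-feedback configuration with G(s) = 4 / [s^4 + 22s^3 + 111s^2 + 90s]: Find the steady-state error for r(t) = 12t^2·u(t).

infinity

Factoring s from the denominator leaves a polynomial with constant term 90, so the system is type 1.
For a type-1 system K_a = 0, so e_ss to a parabolic input is unbounded.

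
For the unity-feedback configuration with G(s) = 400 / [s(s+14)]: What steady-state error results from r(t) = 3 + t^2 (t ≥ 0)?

infinity

One free integrator in G(s): this is a type 1 system. By superposition:
  • 3: tracked with zero error.
  • t^2: a type-1 system cannot track it, e_ss → ∞.
The unbounded component dominates.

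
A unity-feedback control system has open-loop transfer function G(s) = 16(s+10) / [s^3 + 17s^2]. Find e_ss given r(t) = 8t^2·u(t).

The denominator has no term below 17s^2 — 2 poles at s=0, type 2.
K_a = lim_{s→0} s^2·G(s) = 16·10 / 17 = 160/17.
r(t) = 8t^2 gives R(s) = 16/s^3.
e_ss = 16/K_a = 16/(160/17) = 1.7.

1.7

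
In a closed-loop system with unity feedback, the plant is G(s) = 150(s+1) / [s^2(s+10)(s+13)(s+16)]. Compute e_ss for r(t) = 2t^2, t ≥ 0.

G(s) has two factors of s in the denominator, so the system is type 2.
K_a = lim_{s→0} s^2·G(s) = 150·1 / (10·13·16) = 15/208.
r(t) = 2t^2 gives R(s) = 4/s^3.
e_ss = 4/K_a = 4/(15/208) = 832/15.

832/15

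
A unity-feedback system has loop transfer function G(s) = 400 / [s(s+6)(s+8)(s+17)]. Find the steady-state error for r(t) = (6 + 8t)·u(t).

One free integrator in G(s): this is a type 1 system. Taking each input component in turn:
  • 6: tracked with zero error.
  • 8t: e_ss = 8/K_v with K_v=25/51 → 16.32.
Total e_ss = 16.32.

16.32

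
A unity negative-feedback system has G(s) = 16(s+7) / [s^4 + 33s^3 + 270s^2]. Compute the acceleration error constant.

56/135

Lowest-order denominator term is 270s^2, so the open loop has 2 poles at the origin → type 2 system.
K_a = lim_{s→0} s^2·G(s) = 16·7 / 270 = 56/135.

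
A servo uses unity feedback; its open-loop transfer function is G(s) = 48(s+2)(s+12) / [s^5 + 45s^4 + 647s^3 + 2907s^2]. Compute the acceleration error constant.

The denominator has no term below 2907s^2 — 2 poles at s=0, type 2.
K_a = lim_{s→0} s^2·G(s) = 48·2·12 / 2907 = 128/323.

128/323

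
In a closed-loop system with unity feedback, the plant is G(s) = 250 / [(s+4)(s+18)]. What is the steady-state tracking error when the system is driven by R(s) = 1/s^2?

No free integrators in G(s): this is a type 0 system.
K_v = lim_{s→0} s·G(s) = 0; the steady-state error to this ramp input grows without bound.

infinity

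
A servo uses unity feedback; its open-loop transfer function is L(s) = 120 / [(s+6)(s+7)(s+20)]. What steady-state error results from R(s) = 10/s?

8.75

The open loop has no poles at the origin → type 0 system.
K_p = lim_{s→0} L(s) = 120 / (6·7·20) = 1/7.
e_ss = 10/(1 + K_p) = 10/(8/7) = 8.75.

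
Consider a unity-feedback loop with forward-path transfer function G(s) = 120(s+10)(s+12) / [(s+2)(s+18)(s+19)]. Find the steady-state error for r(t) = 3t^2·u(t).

infinity

G(s) has no factors of s in the denominator, so the system is type 0.
For a type-0 system K_a = 0, so e_ss to a parabolic input is unbounded.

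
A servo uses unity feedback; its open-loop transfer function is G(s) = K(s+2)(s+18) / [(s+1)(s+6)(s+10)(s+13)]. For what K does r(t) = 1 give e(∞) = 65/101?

12

G(s) has no factors of s in the denominator, so the system is type 0.
K_p = lim_{s→0} G(s) = K·2·18 / (1·6·10·13) = (3/65)·K.
e_ss = 1/(1 + K_p) = 65/101 ⇒ 1 + (3/65)·K = 101/65 ⇒ K = 12.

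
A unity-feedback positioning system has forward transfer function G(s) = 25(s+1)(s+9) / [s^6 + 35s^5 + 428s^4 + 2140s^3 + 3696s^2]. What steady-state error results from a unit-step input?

Factoring s^2 from the denominator leaves a polynomial with constant term 3696, so the system is type 2.
A type-2 system has K_p = ∞, so it tracks a step input with zero steady-state error.

0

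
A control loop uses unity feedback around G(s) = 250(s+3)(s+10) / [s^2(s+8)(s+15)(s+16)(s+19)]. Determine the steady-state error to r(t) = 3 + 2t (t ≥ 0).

Two free integrators in G(s): this is a type 2 system. Taking each input component in turn:
  • 3: tracked with zero error.
  • 2t: tracked with zero error.
Total e_ss = 0.

0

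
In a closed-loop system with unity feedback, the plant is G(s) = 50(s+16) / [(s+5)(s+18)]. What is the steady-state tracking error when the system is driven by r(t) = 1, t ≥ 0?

System type = 0 (no poles at s=0).
K_p = lim_{s→0} G(s) = 50·16 / (5·18) = 80/9.
e_ss = 1/(1 + K_p) = 1/(89/9) = 9/89.

9/89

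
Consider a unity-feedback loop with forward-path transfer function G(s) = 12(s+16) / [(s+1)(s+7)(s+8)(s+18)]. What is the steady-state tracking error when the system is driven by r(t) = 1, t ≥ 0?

G(s) has no factors of s in the denominator, so the system is type 0.
K_p = lim_{s→0} G(s) = 12·16 / (1·7·8·18) = 4/21.
e_ss = 1/(1 + K_p) = 1/(25/21) = 0.84.

0.84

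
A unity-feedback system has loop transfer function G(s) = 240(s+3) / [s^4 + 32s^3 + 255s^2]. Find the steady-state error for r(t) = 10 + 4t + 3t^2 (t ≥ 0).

2.125

The denominator has no term below 255s^2 — 2 poles at s=0, type 2. Taking each input component in turn:
  • 10: tracked with zero error.
  • 4t: tracked with zero error.
  • 3t^2: e_ss = 6/K_a with K_a=48/17 → 2.125.
Total e_ss = 2.125.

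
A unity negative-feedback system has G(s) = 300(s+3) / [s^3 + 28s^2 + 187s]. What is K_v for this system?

The denominator has no term below 187s — 1 pole at s=0, type 1.
K_v = lim_{s→0} s·G(s) = 300·3 / 187 = 900/187.

900/187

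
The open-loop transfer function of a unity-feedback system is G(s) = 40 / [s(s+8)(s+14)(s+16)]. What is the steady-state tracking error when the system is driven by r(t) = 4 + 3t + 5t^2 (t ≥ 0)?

infinity

One free integrator in G(s): this is a type 1 system. By superposition:
  • 4: tracked with zero error.
  • 3t: e_ss = 3/K_v with K_v=5/224 → 134.4.
  • 5t^2: a type-1 system cannot track it, e_ss → ∞.
The unbounded component dominates.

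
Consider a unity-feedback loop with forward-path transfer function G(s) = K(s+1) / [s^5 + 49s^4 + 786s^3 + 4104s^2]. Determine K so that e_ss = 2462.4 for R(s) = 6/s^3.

10

The denominator has no term below 4104s^2 — 2 poles at s=0, type 2.
K_a = lim_{s→0} s^2·G(s) = K·1 / 4104 = (1/4104)·K.
e_ss = 6/K_a = 2462.4 ⇒ K_a = 5/2052 ⇒ K = (5/2052)/(1/4104) = 10.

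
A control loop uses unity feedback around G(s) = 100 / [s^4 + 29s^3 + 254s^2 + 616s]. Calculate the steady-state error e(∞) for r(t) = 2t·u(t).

12.32

Factoring s from the denominator leaves a polynomial with constant term 616, so the system is type 1.
K_v = lim_{s→0} s·G(s) = 100 / 616 = 25/154.
e_ss = 2/K_v = 2/(25/154) = 12.32.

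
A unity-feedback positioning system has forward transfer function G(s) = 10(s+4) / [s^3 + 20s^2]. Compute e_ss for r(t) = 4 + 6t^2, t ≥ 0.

Factoring s^2 from the denominator leaves a polynomial with constant term 20, so the system is type 2. By superposition:
  • 4: tracked with zero error.
  • 6t^2: e_ss = 12/K_a with K_a=2 → 6.
Total e_ss = 6.

6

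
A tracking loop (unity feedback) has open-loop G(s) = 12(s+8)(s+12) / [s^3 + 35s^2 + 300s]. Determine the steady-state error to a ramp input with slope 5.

125/96

Factoring s from the denominator leaves a polynomial with constant term 300, so the system is type 1.
K_v = lim_{s→0} s·G(s) = 12·8·12 / 300 = 3.84.
e_ss = 5/K_v = 5/3.84 = 125/96.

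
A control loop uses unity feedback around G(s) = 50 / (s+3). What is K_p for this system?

System type = 0 (no poles at s=0).
K_p = lim_{s→0} G(s) = 50 / (3) = 50/3.

50/3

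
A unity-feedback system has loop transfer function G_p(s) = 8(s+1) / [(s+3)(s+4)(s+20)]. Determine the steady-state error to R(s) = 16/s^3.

infinity

No free integrators in G_p(s): this is a type 0 system.
For a type-0 system K_a = 0, so e_ss to a parabolic input is unbounded.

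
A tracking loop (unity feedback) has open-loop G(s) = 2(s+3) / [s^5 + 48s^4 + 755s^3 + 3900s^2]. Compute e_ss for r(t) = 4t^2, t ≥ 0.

Factoring s^2 from the denominator leaves a polynomial with constant term 3900, so the system is type 2.
K_a = lim_{s→0} s^2·G(s) = 2·3 / 3900 = 1/650.
r(t) = 4t^2 gives R(s) = 8/s^3.
e_ss = 8/K_a = 8/(1/650) = 5200.

5200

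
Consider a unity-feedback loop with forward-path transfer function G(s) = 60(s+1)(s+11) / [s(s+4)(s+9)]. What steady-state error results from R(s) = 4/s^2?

System type = 1 (one pole at s=0).
K_v = lim_{s→0} s·G(s) = 60·1·11 / (4·9) = 55/3.
e_ss = 4/K_v = 4/(55/3) = 12/55.

12/55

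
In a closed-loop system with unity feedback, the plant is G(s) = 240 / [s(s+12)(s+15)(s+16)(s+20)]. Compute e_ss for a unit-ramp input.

G(s) has one factor of s in the denominator, so the system is type 1.
K_v = lim_{s→0} s·G(s) = 240 / (12·15·16·20) = 1/240.
e_ss = 1/K_v = 1/(1/240) = 240.

240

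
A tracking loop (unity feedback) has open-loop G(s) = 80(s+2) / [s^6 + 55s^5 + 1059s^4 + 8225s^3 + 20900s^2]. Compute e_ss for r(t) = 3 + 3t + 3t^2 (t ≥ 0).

The denominator has no term below 20900s^2 — 2 poles at s=0, type 2. Treating each term separately:
  • 3: tracked with zero error.
  • 3t: tracked with zero error.
  • 3t^2: e_ss = 6/K_a with K_a=8/1045 → 783.75.
Total e_ss = 783.75.

783.75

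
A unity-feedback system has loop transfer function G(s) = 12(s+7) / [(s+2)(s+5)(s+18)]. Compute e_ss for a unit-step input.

System type = 0 (no poles at s=0).
K_p = lim_{s→0} G(s) = 12·7 / (2·5·18) = 7/15.
e_ss = 1/(1 + K_p) = 1/(22/15) = 15/22.

15/22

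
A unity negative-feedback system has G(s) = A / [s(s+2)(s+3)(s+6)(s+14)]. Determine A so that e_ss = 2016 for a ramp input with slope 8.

One free integrator in G(s): this is a type 1 system.
K_v = lim_{s→0} s·G(s) = A / (2·3·6·14) = (1/504)·A.
e_ss = 8/K_v = 2016 ⇒ K_v = 1/252 ⇒ A = (1/252)/(1/504) = 2.

2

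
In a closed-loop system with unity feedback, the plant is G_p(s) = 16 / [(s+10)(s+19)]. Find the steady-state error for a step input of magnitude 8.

760/103

No free integrators in G_p(s): this is a type 0 system.
K_p = lim_{s→0} G_p(s) = 16 / (10·19) = 8/95.
e_ss = 8/(1 + K_p) = 8/(103/95) = 760/103.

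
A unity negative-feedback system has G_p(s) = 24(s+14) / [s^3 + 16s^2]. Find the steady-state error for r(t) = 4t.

0

The denominator has no term below 16s^2 — 2 poles at s=0, type 2.
A type-2 system has K_v = ∞, so it tracks a ramp input with zero steady-state error.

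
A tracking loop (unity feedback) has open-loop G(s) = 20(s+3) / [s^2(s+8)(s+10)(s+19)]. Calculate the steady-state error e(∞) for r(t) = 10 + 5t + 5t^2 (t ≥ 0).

G(s) has two factors of s in the denominator, so the system is type 2. Taking each input component in turn:
  • 10: tracked with zero error.
  • 5t: tracked with zero error.
  • 5t^2: e_ss = 10/K_a with K_a=3/76 → 760/3.
Total e_ss = 760/3.

760/3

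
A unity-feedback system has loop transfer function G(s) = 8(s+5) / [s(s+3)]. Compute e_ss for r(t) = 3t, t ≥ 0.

0.225

The open loop has one pole at the origin → type 1 system.
K_v = lim_{s→0} s·G(s) = 8·5 / (3) = 40/3.
e_ss = 3/K_v = 3/(40/3) = 0.225.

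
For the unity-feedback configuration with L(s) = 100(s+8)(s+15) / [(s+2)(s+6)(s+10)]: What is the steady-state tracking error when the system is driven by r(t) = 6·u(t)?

6/101

The open loop has no poles at the origin → type 0 system.
K_p = lim_{s→0} L(s) = 100·8·15 / (2·6·10) = 100.
e_ss = 6/(1 + K_p) = 6/101.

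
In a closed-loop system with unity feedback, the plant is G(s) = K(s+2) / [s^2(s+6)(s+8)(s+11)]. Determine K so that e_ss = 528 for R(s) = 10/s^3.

5

G(s) has two factors of s in the denominator, so the system is type 2.
K_a = lim_{s→0} s^2·G(s) = K·2 / (6·8·11) = (1/264)·K.
e_ss = 10/K_a = 528 ⇒ K_a = 5/264 ⇒ K = (5/264)/(1/264) = 5.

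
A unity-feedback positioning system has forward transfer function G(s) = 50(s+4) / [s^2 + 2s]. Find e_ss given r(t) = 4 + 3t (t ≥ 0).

Lowest-order denominator term is 2s, so the open loop has 1 pole at the origin → type 1 system. By superposition:
  • 4: tracked with zero error.
  • 3t: e_ss = 3/K_v with K_v=100 → 0.03.
Total e_ss = 0.03.

0.03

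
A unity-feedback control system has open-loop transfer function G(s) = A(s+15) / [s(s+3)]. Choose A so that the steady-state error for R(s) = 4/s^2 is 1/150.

120

The open loop has one pole at the origin → type 1 system.
K_v = lim_{s→0} s·G(s) = A·15 / (3) = 5·A.
e_ss = 4/K_v = 1/150 ⇒ K_v = 600 ⇒ A = 600/5 = 120.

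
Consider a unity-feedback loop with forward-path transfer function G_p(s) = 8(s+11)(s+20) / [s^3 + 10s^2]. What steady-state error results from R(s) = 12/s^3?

Factoring s^2 from the denominator leaves a polynomial with constant term 10, so the system is type 2.
K_a = lim_{s→0} s^2·G_p(s) = 8·11·20 / 10 = 176.
r(t) = 6t^2 gives R(s) = 12/s^3.
e_ss = 12/K_a = 12/176 = 3/44.

3/44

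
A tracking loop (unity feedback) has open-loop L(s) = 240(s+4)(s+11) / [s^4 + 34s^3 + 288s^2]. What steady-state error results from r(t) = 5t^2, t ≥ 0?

3/11

The denominator has no term below 288s^2 — 2 poles at s=0, type 2.
K_a = lim_{s→0} s^2·L(s) = 240·4·11 / 288 = 110/3.
r(t) = 5t^2 gives R(s) = 10/s^3.
e_ss = 10/K_a = 10/(110/3) = 3/11.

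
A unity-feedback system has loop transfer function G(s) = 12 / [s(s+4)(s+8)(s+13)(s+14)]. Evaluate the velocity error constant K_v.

One free integrator in G(s): this is a type 1 system.
K_v = lim_{s→0} s·G(s) = 12 / (4·8·13·14) = 3/1456.

3/1456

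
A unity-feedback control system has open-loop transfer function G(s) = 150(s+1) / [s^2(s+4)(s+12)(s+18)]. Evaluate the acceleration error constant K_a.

25/144

System type = 2 (two poles at s=0).
K_a = lim_{s→0} s^2·G(s) = 150·1 / (4·12·18) = 25/144.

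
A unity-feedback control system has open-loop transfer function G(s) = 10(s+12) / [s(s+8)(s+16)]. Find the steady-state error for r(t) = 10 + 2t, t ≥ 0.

System type = 1 (one pole at s=0). Treating each term separately:
  • 10: tracked with zero error.
  • 2t: e_ss = 2/K_v with K_v=0.9375 → 32/15.
Total e_ss = 32/15.

32/15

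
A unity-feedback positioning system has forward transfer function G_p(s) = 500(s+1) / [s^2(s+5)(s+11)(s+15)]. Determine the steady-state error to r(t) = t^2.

3.3

Two free integrators in G_p(s): this is a type 2 system.
K_a = lim_{s→0} s^2·G_p(s) = 500·1 / (5·11·15) = 20/33.
r(t) = t^2 gives R(s) = 2/s^3.
e_ss = 2/K_a = 2/(20/33) = 3.3.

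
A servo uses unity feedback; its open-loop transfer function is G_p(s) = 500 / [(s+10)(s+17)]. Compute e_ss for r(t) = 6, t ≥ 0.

102/67

G_p(s) has no factors of s in the denominator, so the system is type 0.
K_p = lim_{s→0} G_p(s) = 500 / (10·17) = 50/17.
e_ss = 6/(1 + K_p) = 6/(67/17) = 102/67.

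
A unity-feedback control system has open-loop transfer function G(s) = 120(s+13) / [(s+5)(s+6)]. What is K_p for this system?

The open loop has no poles at the origin → type 0 system.
K_p = lim_{s→0} G(s) = 120·13 / (5·6) = 52.

52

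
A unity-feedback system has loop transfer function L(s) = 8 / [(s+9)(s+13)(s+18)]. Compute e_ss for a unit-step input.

1053/1057

The open loop has no poles at the origin → type 0 system.
K_p = lim_{s→0} L(s) = 8 / (9·13·18) = 4/1053.
e_ss = 1/(1 + K_p) = 1/(1057/1053) = 1053/1057.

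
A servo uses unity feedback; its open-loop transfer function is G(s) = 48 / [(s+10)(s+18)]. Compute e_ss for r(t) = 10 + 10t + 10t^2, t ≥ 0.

No free integrators in G(s): this is a type 0 system. By superposition:
  • 10: e_ss = 10/(1+K_p) with K_p=4/15 → 150/19.
  • 10t: a type-0 system cannot track it, e_ss → ∞.
  • 10t^2: a type-0 system cannot track it, e_ss → ∞.
The unbounded component dominates.

infinity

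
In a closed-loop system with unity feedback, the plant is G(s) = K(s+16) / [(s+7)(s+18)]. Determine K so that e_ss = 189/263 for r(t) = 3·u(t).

The open loop has no poles at the origin → type 0 system.
K_p = lim_{s→0} G(s) = K·16 / (7·18) = (8/63)·K.
e_ss = 3/(1 + K_p) = 189/263 ⇒ 1 + (8/63)·K = 263/63 ⇒ K = 25.

25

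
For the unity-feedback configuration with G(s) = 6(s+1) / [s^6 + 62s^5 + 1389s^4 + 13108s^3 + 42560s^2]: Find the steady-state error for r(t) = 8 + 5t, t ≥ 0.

Factoring s^2 from the denominator leaves a polynomial with constant term 42560, so the system is type 2. By superposition:
  • 8: tracked with zero error.
  • 5t: tracked with zero error.
Total e_ss = 0.

0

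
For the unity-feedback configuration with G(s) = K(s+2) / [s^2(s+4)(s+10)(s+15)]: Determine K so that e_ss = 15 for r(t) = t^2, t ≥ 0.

40

System type = 2 (two poles at s=0).
K_a = lim_{s→0} s^2·G(s) = K·2 / (4·10·15) = (1/300)·K.
e_ss = 2/K_a = 15 ⇒ K_a = 2/15 ⇒ K = (2/15)/(1/300) = 40.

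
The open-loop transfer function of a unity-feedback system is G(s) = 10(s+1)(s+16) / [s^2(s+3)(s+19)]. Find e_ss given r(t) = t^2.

System type = 2 (two poles at s=0).
K_a = lim_{s→0} s^2·G(s) = 10·1·16 / (3·19) = 160/57.
r(t) = t^2 gives R(s) = 2/s^3.
e_ss = 2/K_a = 2/(160/57) = 0.7125.

0.7125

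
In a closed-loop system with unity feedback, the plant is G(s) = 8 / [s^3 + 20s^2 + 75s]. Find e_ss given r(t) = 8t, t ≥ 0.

Lowest-order denominator term is 75s, so the open loop has 1 pole at the origin → type 1 system.
K_v = lim_{s→0} s·G(s) = 8 / 75 = 8/75.
e_ss = 8/K_v = 8/(8/75) = 75.

75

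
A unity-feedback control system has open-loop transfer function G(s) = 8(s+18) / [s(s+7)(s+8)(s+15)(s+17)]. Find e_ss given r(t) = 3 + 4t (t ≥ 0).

1190/3

System type = 1 (one pole at s=0). By superposition:
  • 3: tracked with zero error.
  • 4t: e_ss = 4/K_v with K_v=6/595 → 1190/3.
Total e_ss = 1190/3.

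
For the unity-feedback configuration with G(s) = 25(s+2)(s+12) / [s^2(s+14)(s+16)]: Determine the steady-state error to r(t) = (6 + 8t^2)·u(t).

448/75

The open loop has two poles at the origin → type 2 system. By superposition:
  • 6: tracked with zero error.
  • 8t^2: e_ss = 16/K_a with K_a=75/28 → 448/75.
Total e_ss = 448/75.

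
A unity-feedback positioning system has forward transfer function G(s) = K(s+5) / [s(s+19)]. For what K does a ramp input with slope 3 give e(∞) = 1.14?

10

One free integrator in G(s): this is a type 1 system.
K_v = lim_{s→0} s·G(s) = K·5 / (19) = (5/19)·K.
e_ss = 3/K_v = 1.14 ⇒ K_v = 50/19 ⇒ K = (50/19)/(5/19) = 10.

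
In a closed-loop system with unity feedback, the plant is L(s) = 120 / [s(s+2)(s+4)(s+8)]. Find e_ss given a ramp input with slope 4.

32/15

One free integrator in L(s): this is a type 1 system.
K_v = lim_{s→0} s·L(s) = 120 / (2·4·8) = 1.875.
e_ss = 4/K_v = 4/1.875 = 32/15.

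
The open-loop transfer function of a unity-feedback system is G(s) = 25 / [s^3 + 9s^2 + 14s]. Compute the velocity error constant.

25/14

The denominator has no term below 14s — 1 pole at s=0, type 1.
K_v = lim_{s→0} s·G(s) = 25 / 14 = 25/14.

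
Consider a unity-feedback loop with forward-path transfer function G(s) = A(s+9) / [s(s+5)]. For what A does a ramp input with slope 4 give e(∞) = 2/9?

10

System type = 1 (one pole at s=0).
K_v = lim_{s→0} s·G(s) = A·9 / (5) = 1.8·A.
e_ss = 4/K_v = 2/9 ⇒ K_v = 18 ⇒ A = 18/1.8 = 10.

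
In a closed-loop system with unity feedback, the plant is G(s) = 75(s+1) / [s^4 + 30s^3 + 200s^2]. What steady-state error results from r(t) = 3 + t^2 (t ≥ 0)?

16/3

Lowest-order denominator term is 200s^2, so the open loop has 2 poles at the origin → type 2 system. Treating each term separately:
  • 3: tracked with zero error.
  • t^2: e_ss = 2/K_a with K_a=0.375 → 16/3.
Total e_ss = 16/3.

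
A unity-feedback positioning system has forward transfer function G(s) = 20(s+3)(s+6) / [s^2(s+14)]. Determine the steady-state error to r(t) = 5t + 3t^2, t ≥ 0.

7/30

Two free integrators in G(s): this is a type 2 system. Taking each input component in turn:
  • 5t: tracked with zero error.
  • 3t^2: e_ss = 6/K_a with K_a=180/7 → 7/30.
Total e_ss = 7/30.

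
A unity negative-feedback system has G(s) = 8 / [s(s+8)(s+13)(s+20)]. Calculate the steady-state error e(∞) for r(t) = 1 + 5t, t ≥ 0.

1300

G(s) has one factor of s in the denominator, so the system is type 1. Taking each input component in turn:
  • 1: tracked with zero error.
  • 5t: e_ss = 5/K_v with K_v=1/260 → 1300.
Total e_ss = 1300.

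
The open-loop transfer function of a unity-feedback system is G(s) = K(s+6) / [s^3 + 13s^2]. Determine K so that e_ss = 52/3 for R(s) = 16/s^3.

Factoring s^2 from the denominator leaves a polynomial with constant term 13, so the system is type 2.
K_a = lim_{s→0} s^2·G(s) = K·6 / 13 = (6/13)·K.
e_ss = 16/K_a = 52/3 ⇒ K_a = 12/13 ⇒ K = (12/13)/(6/13) = 2.

2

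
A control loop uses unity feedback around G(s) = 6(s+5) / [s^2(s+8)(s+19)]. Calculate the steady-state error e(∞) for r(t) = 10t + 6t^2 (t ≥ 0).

Two free integrators in G(s): this is a type 2 system. By superposition:
  • 10t: tracked with zero error.
  • 6t^2: e_ss = 12/K_a with K_a=15/76 → 60.8.
Total e_ss = 60.8.

60.8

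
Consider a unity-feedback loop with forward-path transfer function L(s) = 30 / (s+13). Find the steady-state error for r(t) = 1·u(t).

13/43

The open loop has no poles at the origin → type 0 system.
K_p = lim_{s→0} L(s) = 30 / (13) = 30/13.
e_ss = 1/(1 + K_p) = 1/(43/13) = 13/43.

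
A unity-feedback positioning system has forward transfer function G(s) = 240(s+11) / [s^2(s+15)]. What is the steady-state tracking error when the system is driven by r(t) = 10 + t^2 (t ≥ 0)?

G(s) has two factors of s in the denominator, so the system is type 2. Treating each term separately:
  • 10: tracked with zero error.
  • t^2: e_ss = 2/K_a with K_a=176 → 1/88.
Total e_ss = 1/88.

1/88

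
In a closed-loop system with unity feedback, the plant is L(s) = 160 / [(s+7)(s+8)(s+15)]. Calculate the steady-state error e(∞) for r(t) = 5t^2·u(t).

No free integrators in L(s): this is a type 0 system.
K_a = lim_{s→0} s^2·L(s) = 0; the steady-state error to this parabolic input grows without bound.

infinity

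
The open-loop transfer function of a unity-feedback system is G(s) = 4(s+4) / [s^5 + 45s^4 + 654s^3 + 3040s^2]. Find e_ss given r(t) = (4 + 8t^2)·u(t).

Factoring s^2 from the denominator leaves a polynomial with constant term 3040, so the system is type 2. Treating each term separately:
  • 4: tracked with zero error.
  • 8t^2: e_ss = 16/K_a with K_a=1/190 → 3040.
Total e_ss = 3040.

3040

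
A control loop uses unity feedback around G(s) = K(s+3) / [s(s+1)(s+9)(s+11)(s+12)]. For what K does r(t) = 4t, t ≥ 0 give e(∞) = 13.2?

120

System type = 1 (one pole at s=0).
K_v = lim_{s→0} s·G(s) = K·3 / (1·9·11·12) = (1/396)·K.
e_ss = 4/K_v = 13.2 ⇒ K_v = 10/33 ⇒ K = (10/33)/(1/396) = 120.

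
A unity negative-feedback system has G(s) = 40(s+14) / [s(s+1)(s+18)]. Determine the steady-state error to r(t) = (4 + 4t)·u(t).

System type = 1 (one pole at s=0). By superposition:
  • 4: tracked with zero error.
  • 4t: e_ss = 4/K_v with K_v=280/9 → 9/70.
Total e_ss = 9/70.

9/70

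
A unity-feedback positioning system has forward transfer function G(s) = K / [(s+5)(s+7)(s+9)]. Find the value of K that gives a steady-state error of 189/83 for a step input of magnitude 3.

100

System type = 0 (no poles at s=0).
K_p = lim_{s→0} G(s) = K / (5·7·9) = (1/315)·K.
e_ss = 3/(1 + K_p) = 189/83 ⇒ 1 + (1/315)·K = 83/63 ⇒ K = 100.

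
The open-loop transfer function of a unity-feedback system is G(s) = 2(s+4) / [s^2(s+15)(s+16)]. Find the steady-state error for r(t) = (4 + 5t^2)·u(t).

G(s) has two factors of s in the denominator, so the system is type 2. Treating each term separately:
  • 4: tracked with zero error.
  • 5t^2: e_ss = 10/K_a with K_a=1/30 → 300.
Total e_ss = 300.

300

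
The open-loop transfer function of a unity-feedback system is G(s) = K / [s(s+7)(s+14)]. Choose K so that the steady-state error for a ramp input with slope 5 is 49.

G(s) has one factor of s in the denominator, so the system is type 1.
K_v = lim_{s→0} s·G(s) = K / (7·14) = (1/98)·K.
e_ss = 5/K_v = 49 ⇒ K_v = 5/49 ⇒ K = (5/49)/(1/98) = 10.

10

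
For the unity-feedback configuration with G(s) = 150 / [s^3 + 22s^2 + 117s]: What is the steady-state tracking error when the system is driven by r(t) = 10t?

The denominator has no term below 117s — 1 pole at s=0, type 1.
K_v = lim_{s→0} s·G(s) = 150 / 117 = 50/39.
e_ss = 10/K_v = 10/(50/39) = 7.8.

7.8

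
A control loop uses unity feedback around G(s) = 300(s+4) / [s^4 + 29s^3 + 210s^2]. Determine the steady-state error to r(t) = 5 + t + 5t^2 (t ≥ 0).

Lowest-order denominator term is 210s^2, so the open loop has 2 poles at the origin → type 2 system. Treating each term separately:
  • 5: tracked with zero error.
  • t: tracked with zero error.
  • 5t^2: e_ss = 10/K_a with K_a=40/7 → 1.75.
Total e_ss = 1.75.

1.75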